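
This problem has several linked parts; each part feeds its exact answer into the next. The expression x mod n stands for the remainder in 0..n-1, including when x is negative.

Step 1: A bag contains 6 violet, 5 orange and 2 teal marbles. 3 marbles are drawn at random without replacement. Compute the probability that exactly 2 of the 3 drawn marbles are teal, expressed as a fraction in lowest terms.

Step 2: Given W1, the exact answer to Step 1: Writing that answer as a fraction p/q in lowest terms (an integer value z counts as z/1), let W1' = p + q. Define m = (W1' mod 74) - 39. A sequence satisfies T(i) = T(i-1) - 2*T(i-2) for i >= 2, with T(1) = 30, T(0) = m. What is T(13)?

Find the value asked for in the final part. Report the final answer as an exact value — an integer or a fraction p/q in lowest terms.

1050

Step 1: total draws C(13,3) = 286; favorable C(2,2)*C(11,1) = 11; P = 1/26; answer 1/26
Step 2: W1 = 1/26; threaded value p + q = 27; m = -12; T(2) = 1*(30) - 2*(-12) = 54; iterating: T(2)=54, T(3)=-6, T(4)=-114, T(5)=-102, T(6)=126, T(7)=330, T(8)=78, T(9)=-582, T(10)=-738, T(11)=426, T(12)=1902, T(13)=1050; answer 1050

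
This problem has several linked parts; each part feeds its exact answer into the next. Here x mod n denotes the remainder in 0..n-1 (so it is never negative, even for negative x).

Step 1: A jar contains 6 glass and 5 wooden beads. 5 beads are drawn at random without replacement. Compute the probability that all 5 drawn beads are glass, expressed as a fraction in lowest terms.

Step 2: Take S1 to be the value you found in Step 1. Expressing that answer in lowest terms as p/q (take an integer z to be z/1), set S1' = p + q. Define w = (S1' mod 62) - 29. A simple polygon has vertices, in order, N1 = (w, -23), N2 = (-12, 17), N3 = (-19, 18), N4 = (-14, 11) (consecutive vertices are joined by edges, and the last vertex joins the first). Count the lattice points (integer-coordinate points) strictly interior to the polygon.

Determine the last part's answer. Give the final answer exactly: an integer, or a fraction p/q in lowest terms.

Step 1: total draws C(11,5) = 462; favorable C(6,5) = 6; P = 1/77; answer 1/77
Step 2: S1 = 1/77; threaded value p + q = 78; w = -13; cross terms: (-13*17 - -12*-23)=-497, (-12*18 - -19*17)=107, (-19*11 - -14*18)=43, (-14*-23 - -13*11)=465; twice the area = |118| = 118; area = 59; boundary points = 1 + 1 + 1 + 1 = 4; strictly interior points = area - boundary/2 + 1 = 58; answer 58

58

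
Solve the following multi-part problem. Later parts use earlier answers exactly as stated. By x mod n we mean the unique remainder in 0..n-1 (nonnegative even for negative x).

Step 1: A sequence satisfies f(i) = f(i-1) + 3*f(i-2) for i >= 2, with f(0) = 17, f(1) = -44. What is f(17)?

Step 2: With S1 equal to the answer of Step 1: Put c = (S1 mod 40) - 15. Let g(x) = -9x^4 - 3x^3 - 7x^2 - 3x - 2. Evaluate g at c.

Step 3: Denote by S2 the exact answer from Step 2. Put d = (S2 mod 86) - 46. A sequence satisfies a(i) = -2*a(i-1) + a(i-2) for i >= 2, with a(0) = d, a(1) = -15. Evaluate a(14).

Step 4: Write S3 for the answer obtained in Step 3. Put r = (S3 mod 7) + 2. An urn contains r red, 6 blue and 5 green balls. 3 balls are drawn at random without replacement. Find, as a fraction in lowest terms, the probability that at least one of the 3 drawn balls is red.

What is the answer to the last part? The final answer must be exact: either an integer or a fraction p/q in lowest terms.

217/272

Step 1: f(2) = 1*(-44) + 3*(17) = 7; iterating: f(2)=7, f(3)=-125, f(4)=-104, f(5)=-479, f(6)=-791, f(7)=-2228, f(8)=-4601, f(9)=-11285, f(10)=-25088, f(11)=-58943, f(12)=-134207, f(13)=-311036, f(14)=-713657, f(15)=-1646765, f(16)=-3787736, f(17)=-8728031; answer -8728031
Step 2: S1 = -8728031; c = -6; -9*(-6)^4 - 3*(-6)^3 - 7*(-6)^2 - 3*(-6)^1 - 2 = (-11664) + (648) + (-252) + (18) + (-2) = -11252; answer -11252
Step 3: S2 = -11252; d = -32; a(2) = -2*(-15) + 1*(-32) = -2; iterating: a(2)=-2, a(3)=-11, a(4)=20, a(5)=-51, a(6)=122, a(7)=-295, a(8)=712, a(9)=-1719, a(10)=4150, a(11)=-10019, a(12)=24188, a(13)=-58395, a(14)=140978; answer 140978
Step 4: S3 = 140978; r = 7; total draws C(18,3) = 816; complement C(11,3) = 165; favorable 816 - 165 = 651; P = 217/272; answer 217/272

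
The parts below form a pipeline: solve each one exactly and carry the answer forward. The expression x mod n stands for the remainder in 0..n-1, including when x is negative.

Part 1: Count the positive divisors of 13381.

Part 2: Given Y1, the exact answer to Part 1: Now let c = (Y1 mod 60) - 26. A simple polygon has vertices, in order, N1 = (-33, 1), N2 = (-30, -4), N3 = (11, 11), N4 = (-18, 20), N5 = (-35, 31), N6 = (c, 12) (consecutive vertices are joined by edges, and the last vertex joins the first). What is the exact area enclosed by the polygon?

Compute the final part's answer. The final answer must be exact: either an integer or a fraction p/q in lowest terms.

Part 1: 13381 is prime, so its only divisors are 1 and 13381; count = 2; answer 2
Part 2: Y1 = 2; c = -24; cross terms: (-33*-4 - -30*1)=162, (-30*11 - 11*-4)=-286, (11*20 - -18*11)=418, (-18*31 - -35*20)=142, (-35*12 - -24*31)=324, (-24*1 - -33*12)=372; twice the area = |1132| = 1132; area = 566; answer 566

566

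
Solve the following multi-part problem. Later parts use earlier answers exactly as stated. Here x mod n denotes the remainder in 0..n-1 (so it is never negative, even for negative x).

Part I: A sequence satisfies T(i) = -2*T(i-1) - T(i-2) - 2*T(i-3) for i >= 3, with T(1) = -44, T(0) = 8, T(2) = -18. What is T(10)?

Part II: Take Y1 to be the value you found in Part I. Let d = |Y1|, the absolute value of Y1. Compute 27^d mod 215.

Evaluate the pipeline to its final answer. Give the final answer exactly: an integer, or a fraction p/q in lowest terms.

44

Part I: T(3) = -2*(-18) - 1*(-44) - 2*(8) = 64; iterating: T(3)=64, T(4)=-22, T(5)=16, T(6)=-138, T(7)=304, T(8)=-502, T(9)=976, T(10)=-2058; answer -2058
Part II: Y1 = -2058; d = 2058; squarings mod 215: 27^1=27, 27^2=84, 27^4=176, 27^8=16, 27^16=41, 27^32=176, 27^64=16, 27^128=41, 27^256=176, 27^512=16, 27^1024=41, 27^2048=176; 27^2058 = 27^2 * 27^8 * 27^2048 = 44 (mod 215); answer 44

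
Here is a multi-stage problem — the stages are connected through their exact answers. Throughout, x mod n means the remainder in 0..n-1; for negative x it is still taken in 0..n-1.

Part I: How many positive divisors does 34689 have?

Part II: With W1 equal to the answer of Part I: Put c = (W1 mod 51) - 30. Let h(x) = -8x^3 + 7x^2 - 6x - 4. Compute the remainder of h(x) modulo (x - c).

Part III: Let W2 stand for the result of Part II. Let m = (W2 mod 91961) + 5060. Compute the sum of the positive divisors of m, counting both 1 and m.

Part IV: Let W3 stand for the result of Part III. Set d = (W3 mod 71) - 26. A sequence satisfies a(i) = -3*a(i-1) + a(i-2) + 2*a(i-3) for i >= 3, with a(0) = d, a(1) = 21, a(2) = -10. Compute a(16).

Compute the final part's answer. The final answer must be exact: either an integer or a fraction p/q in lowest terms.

-87455127

Part I: 34689 = 3 * 31 * 373; number of divisors = (1+1) * (1+1) * (1+1) = 8; answer 8
Part II: W1 = 8; c = -22; remainder = value at the root: -8*(-22)^3 + 7*(-22)^2 - 6*(-22)^1 - 4 = (85184) + (3388) + (132) + (-4) = 88700; answer 88700
Part III: W2 = 88700; m = 93760; 93760 = 2^6 * 5 * 293; sigma = (1 + 2 + 4 + 8 + 16 + 32 + 64) * (1 + 5) * (1 + 293) = 127 * 6 * 294 = 224028; answer 224028
Part IV: W3 = 224028; d = -3; a(3) = -3*(-10) + 1*(21) + 2*(-3) = 45; iterating: a(3)=45, a(4)=-103, a(5)=334, a(6)=-1015, a(7)=3173, a(8)=-9866, a(9)=30741, a(10)=-95743, a(11)=298238, a(12)=-928975, a(13)=2893677, a(14)=-9013530, a(15)=28076317, a(16)=-87455127; answer -87455127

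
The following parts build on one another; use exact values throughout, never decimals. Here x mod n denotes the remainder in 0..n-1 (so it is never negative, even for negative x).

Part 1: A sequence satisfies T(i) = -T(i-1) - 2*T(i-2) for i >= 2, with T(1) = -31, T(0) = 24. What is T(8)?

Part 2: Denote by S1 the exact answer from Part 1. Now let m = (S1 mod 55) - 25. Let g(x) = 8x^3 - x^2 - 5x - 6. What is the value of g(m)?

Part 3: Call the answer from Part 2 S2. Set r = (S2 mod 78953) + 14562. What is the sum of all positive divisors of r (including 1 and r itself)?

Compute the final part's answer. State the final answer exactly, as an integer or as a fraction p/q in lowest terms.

72664

Part 1: T(2) = -1*(-31) - 2*(24) = -17; iterating: T(2)=-17, T(3)=79, T(4)=-45, T(5)=-113, T(6)=203, T(7)=23, T(8)=-429; answer -429
Part 2: S1 = -429; m = -14; 8*(-14)^3 - 1*(-14)^2 - 5*(-14)^1 - 6 = (-21952) + (-196) + (70) + (-6) = -22084; answer -22084
Part 3: S2 = -22084; r = 71431; 71431 = 61 * 1171; sigma = (1 + 61) * (1 + 1171) = 62 * 1172 = 72664; answer 72664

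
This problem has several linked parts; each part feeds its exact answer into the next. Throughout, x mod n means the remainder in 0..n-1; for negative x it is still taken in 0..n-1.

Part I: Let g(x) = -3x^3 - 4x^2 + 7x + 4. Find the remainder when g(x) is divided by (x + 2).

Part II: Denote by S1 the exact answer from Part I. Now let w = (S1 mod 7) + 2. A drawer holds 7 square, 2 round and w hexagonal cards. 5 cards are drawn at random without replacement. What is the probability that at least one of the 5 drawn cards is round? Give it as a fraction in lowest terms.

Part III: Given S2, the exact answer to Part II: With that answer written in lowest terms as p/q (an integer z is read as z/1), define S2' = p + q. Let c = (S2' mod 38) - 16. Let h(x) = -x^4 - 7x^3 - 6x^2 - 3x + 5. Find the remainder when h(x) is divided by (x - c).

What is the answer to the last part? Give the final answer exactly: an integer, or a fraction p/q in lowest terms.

Part I: remainder = value at the root: -3*(-2)^3 - 4*(-2)^2 + 7*(-2)^1 + 4 = (24) + (-16) + (-14) + (4) = -2; answer -2
Part II: S1 = -2; w = 7; total draws C(16,5) = 4368; complement C(14,5) = 2002; favorable 4368 - 2002 = 2366; P = 13/24; answer 13/24
Part III: S2 = 13/24; threaded value p + q = 37; c = 21; remainder = value at the root: -1*(21)^4 - 7*(21)^3 - 6*(21)^2 - 3*(21)^1 + 5 = (-194481) + (-64827) + (-2646) + (-63) + (5) = -262012; answer -262012

-262012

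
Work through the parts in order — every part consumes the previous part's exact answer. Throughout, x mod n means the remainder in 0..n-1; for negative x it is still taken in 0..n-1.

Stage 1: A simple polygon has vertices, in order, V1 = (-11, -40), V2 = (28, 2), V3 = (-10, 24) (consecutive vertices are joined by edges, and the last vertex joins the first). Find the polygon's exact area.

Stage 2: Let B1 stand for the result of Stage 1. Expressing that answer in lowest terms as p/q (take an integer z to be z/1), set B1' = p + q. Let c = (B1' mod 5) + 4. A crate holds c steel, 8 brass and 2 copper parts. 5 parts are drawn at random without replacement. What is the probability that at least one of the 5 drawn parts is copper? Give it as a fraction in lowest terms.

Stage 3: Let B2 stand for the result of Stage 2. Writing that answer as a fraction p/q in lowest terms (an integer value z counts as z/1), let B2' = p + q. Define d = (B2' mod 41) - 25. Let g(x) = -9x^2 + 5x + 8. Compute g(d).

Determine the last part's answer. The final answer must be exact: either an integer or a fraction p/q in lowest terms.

-156

Stage 1: cross terms: (-11*2 - 28*-40)=1098, (28*24 - -10*2)=692, (-10*-40 - -11*24)=664; twice the area = |2454| = 2454; area = 1227; answer 1227
Stage 2: B1 = 1227; threaded value p + q = 1228; c = 7; total draws C(17,5) = 6188; complement C(15,5) = 3003; favorable 6188 - 3003 = 3185; P = 35/68; answer 35/68
Stage 3: B2 = 35/68; threaded value p + q = 103; d = -4; -9*(-4)^2 + 5*(-4)^1 + 8 = (-144) + (-20) + (8) = -156; answer -156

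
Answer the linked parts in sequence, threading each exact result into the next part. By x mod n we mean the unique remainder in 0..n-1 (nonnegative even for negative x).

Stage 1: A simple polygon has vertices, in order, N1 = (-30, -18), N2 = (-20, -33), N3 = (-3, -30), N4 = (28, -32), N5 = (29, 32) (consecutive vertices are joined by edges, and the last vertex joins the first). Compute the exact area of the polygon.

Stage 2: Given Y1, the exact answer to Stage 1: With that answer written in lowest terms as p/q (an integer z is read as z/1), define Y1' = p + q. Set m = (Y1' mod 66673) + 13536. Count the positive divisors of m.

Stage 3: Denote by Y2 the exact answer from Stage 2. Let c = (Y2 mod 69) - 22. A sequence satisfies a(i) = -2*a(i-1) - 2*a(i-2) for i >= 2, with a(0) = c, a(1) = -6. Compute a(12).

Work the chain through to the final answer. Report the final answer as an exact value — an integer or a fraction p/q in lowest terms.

Stage 1: cross terms: (-30*-33 - -20*-18)=630, (-20*-30 - -3*-33)=501, (-3*-32 - 28*-30)=936, (28*32 - 29*-32)=1824, (29*-18 - -30*32)=438; twice the area = |4329| = 4329; area = 4329/2; answer 4329/2
Stage 2: Y1 = 4329/2; threaded value p + q = 4331; m = 17867; 17867 = 17 * 1051; number of divisors = (1+1) * (1+1) = 4; answer 4
Stage 3: Y2 = 4; c = -18; a(2) = -2*(-6) - 2*(-18) = 48; iterating: a(2)=48, a(3)=-84, a(4)=72, a(5)=24, a(6)=-192, a(7)=336, a(8)=-288, a(9)=-96, a(10)=768, a(11)=-1344, a(12)=1152; answer 1152

1152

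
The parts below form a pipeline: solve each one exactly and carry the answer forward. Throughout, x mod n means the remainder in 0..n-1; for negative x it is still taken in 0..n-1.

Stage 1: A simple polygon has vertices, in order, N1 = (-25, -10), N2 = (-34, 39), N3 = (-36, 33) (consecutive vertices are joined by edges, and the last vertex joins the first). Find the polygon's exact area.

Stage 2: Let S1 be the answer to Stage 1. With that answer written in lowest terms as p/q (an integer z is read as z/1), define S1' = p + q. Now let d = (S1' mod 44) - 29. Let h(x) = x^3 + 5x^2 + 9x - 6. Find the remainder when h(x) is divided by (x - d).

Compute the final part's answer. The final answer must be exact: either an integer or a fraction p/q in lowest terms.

174

Stage 1: cross terms: (-25*39 - -34*-10)=-1315, (-34*33 - -36*39)=282, (-36*-10 - -25*33)=1185; twice the area = |152| = 152; area = 76; answer 76
Stage 2: S1 = 76; threaded value p + q = 77; d = 4; remainder = value at the root: 1*(4)^3 + 5*(4)^2 + 9*(4)^1 - 6 = (64) + (80) + (36) + (-6) = 174; answer 174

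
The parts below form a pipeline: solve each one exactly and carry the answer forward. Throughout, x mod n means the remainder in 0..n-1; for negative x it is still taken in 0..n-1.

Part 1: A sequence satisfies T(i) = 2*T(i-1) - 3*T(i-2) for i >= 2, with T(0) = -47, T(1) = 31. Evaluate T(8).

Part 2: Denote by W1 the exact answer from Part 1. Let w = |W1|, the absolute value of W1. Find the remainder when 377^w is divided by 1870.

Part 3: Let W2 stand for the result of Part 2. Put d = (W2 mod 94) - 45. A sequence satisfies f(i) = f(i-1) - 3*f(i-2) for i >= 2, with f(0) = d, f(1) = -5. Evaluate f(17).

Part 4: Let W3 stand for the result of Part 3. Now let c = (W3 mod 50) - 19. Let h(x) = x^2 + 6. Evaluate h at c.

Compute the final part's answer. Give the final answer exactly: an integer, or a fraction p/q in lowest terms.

22

Part 1: T(2) = 2*(31) - 3*(-47) = 203; iterating: T(2)=203, T(3)=313, T(4)=17, T(5)=-905, T(6)=-1861, T(7)=-1007, T(8)=3569; answer 3569
Part 2: W1 = 3569; w = 3569; squarings mod 1870: 377^1=377, 377^2=9, 377^4=81, 377^8=951, 377^16=1191, 377^32=1021, 377^64=851, 377^128=511, 377^256=1191, 377^512=1021, 377^1024=851, 377^2048=511; 377^3569 = 377^1 * 377^16 * 377^32 * 377^64 * 377^128 * 377^256 * 377^1024 * 377^2048 = 37 (mod 1870); answer 37
Part 3: W2 = 37; d = -8; f(2) = 1*(-5) - 3*(-8) = 19; iterating: f(2)=19, f(3)=34, f(4)=-23, f(5)=-125, f(6)=-56, f(7)=319, f(8)=487, f(9)=-470, f(10)=-1931, f(11)=-521, f(12)=5272, f(13)=6835, f(14)=-8981, f(15)=-29486, f(16)=-2543, f(17)=85915; answer 85915
Part 4: W3 = 85915; c = -4; 1*(-4)^2 + 6 = (16) + (6) = 22; answer 22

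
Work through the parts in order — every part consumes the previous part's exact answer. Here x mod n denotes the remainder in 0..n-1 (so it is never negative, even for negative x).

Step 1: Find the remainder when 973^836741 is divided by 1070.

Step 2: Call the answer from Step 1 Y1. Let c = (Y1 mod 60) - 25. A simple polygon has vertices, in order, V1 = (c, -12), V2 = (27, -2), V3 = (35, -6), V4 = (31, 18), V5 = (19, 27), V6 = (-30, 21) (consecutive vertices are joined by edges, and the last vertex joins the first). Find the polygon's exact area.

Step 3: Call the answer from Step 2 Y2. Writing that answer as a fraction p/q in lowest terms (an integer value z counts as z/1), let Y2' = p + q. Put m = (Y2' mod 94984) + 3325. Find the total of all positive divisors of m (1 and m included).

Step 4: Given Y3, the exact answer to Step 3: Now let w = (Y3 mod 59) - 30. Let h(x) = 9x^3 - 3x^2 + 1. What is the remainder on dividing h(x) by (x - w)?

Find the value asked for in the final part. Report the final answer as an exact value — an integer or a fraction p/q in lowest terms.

Step 1: squarings mod 1070: 973^1=973, 973^2=849, 973^4=691, 973^8=261, 973^16=711, 973^32=481, 973^64=241, 973^128=301, 973^256=721, 973^512=891, 973^1024=1011, 973^2048=271, 973^4096=681, 973^8192=451, 973^16384=101, 973^32768=571, 973^65536=761, 973^131072=251, 973^262144=941, 973^524288=591; 973^836741 = 973^1 * 973^4 * 973^128 * 973^1024 * 973^16384 * 973^32768 * 973^262144 * 973^524288 = 23 (mod 1070); answer 23
Step 2: Y1 = 23; c = -2; cross terms: (-2*-2 - 27*-12)=328, (27*-6 - 35*-2)=-92, (35*18 - 31*-6)=816, (31*27 - 19*18)=495, (19*21 - -30*27)=1209, (-30*-12 - -2*21)=402; twice the area = |3158| = 3158; area = 1579; answer 1579
Step 3: Y2 = 1579; threaded value p + q = 1580; m = 4905; 4905 = 3^2 * 5 * 109; sigma = (1 + 3 + 9) * (1 + 5) * (1 + 109) = 13 * 6 * 110 = 8580; answer 8580
Step 4: Y3 = 8580; w = -5; remainder = value at the root: 9*(-5)^3 - 3*(-5)^2 + 1 = (-1125) + (-75) + (1) = -1199; answer -1199

-1199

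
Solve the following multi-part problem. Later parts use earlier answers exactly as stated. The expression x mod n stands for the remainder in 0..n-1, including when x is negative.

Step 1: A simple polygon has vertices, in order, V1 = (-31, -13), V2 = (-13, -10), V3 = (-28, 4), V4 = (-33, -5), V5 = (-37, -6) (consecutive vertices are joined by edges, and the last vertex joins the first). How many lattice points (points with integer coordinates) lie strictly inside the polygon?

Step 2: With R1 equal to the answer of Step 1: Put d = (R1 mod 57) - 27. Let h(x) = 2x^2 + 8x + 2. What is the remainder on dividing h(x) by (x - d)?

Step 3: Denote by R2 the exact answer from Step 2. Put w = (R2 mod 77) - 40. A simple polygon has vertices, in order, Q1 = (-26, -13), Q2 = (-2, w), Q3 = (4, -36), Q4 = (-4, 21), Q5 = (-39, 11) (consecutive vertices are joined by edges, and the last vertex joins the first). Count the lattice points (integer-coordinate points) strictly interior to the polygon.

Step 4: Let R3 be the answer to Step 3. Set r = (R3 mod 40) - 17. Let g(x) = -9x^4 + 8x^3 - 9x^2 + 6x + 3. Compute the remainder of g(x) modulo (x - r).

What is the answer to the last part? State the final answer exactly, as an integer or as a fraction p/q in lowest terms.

Step 1: cross terms: (-31*-10 - -13*-13)=141, (-13*4 - -28*-10)=-332, (-28*-5 - -33*4)=272, (-33*-6 - -37*-5)=13, (-37*-13 - -31*-6)=295; twice the area = |389| = 389; area = 389/2; boundary points = 3 + 1 + 1 + 1 + 1 = 7; strictly interior points = area - boundary/2 + 1 = 192; answer 192
Step 2: R1 = 192; d = -6; remainder = value at the root: 2*(-6)^2 + 8*(-6)^1 + 2 = (72) + (-48) + (2) = 26; answer 26
Step 3: R2 = 26; w = -14; cross terms: (-26*-14 - -2*-13)=338, (-2*-36 - 4*-14)=128, (4*21 - -4*-36)=-60, (-4*11 - -39*21)=775, (-39*-13 - -26*11)=793; twice the area = |1974| = 1974; area = 987; boundary points = 1 + 2 + 1 + 5 + 1 = 10; strictly interior points = area - boundary/2 + 1 = 983; answer 983
Step 4: R3 = 983; r = 6; remainder = value at the root: -9*(6)^4 + 8*(6)^3 - 9*(6)^2 + 6*(6)^1 + 3 = (-11664) + (1728) + (-324) + (36) + (3) = -10221; answer -10221

-10221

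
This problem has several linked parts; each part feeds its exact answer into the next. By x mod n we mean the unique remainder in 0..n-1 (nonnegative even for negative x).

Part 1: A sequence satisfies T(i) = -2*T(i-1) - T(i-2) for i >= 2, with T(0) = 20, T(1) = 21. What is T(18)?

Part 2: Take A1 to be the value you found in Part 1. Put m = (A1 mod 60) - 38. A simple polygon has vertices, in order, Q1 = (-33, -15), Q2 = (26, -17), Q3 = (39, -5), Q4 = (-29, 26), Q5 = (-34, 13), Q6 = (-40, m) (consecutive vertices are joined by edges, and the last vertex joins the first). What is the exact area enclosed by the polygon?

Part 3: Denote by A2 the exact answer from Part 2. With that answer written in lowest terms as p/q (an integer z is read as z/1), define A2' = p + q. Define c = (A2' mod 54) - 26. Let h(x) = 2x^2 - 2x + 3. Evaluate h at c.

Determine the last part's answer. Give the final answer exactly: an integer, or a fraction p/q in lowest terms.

Part 1: T(2) = -2*(21) - 1*(20) = -62; iterating: T(2)=-62, T(3)=103, T(4)=-144, T(5)=185, T(6)=-226, T(7)=267, T(8)=-308, T(9)=349, T(10)=-390, T(11)=431, T(12)=-472, T(13)=513, T(14)=-554, T(15)=595, T(16)=-636, T(17)=677, T(18)=-718; answer -718
Part 2: A1 = -718; m = -36; cross terms: (-33*-17 - 26*-15)=951, (26*-5 - 39*-17)=533, (39*26 - -29*-5)=869, (-29*13 - -34*26)=507, (-34*-36 - -40*13)=1744, (-40*-15 - -33*-36)=-588; twice the area = |4016| = 4016; area = 2008; answer 2008
Part 3: A2 = 2008; threaded value p + q = 2009; c = -15; 2*(-15)^2 - 2*(-15)^1 + 3 = (450) + (30) + (3) = 483; answer 483

483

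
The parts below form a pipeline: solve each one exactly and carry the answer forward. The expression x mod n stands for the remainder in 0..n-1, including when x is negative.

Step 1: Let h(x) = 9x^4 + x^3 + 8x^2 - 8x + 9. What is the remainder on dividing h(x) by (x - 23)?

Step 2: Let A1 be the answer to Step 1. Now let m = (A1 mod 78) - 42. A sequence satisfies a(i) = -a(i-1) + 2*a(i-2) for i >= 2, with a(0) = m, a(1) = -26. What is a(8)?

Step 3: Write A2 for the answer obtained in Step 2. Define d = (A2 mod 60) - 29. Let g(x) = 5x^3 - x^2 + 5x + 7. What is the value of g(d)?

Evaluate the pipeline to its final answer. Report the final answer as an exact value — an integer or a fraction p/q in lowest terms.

-3764

Step 1: remainder = value at the root: 9*(23)^4 + 1*(23)^3 + 8*(23)^2 - 8*(23)^1 + 9 = (2518569) + (12167) + (4232) + (-184) + (9) = 2534793; answer 2534793
Step 2: A1 = 2534793; m = -15; a(2) = -1*(-26) + 2*(-15) = -4; iterating: a(2)=-4, a(3)=-48, a(4)=40, a(5)=-136, a(6)=216, a(7)=-488, a(8)=920; answer 920
Step 3: A2 = 920; d = -9; 5*(-9)^3 - 1*(-9)^2 + 5*(-9)^1 + 7 = (-3645) + (-81) + (-45) + (7) = -3764; answer -3764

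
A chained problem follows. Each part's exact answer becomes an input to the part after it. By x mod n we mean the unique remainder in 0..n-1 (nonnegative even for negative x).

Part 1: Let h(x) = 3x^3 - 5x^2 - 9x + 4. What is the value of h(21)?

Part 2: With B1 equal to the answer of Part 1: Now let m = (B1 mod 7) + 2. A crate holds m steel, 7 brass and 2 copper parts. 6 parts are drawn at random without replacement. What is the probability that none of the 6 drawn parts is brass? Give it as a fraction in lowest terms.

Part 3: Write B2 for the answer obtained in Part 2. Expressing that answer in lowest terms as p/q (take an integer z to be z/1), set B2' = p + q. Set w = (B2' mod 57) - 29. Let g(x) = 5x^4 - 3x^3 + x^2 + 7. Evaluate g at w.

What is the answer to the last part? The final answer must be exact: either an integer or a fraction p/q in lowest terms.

Part 1: 3*(21)^3 - 5*(21)^2 - 9*(21)^1 + 4 = (27783) + (-2205) + (-189) + (4) = 25393; answer 25393
Part 2: B1 = 25393; m = 6; total draws C(15,6) = 5005; favorable C(8,6) = 28; P = 4/715; answer 4/715
Part 3: B2 = 4/715; threaded value p + q = 719; w = 6; 5*(6)^4 - 3*(6)^3 + 1*(6)^2 + 7 = (6480) + (-648) + (36) + (7) = 5875; answer 5875

5875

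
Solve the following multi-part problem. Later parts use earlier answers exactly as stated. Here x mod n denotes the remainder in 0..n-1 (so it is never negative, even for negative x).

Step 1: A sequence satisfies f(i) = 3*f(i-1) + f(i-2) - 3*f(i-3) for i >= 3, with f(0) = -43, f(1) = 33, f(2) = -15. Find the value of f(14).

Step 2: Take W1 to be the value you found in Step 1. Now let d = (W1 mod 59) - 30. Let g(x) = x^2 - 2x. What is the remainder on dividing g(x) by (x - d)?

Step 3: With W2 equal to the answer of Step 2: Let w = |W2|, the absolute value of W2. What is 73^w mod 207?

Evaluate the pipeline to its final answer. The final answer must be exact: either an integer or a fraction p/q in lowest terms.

Step 1: f(3) = 3*(-15) + 1*(33) - 3*(-43) = 117; iterating: f(3)=117, f(4)=237, f(5)=873, f(6)=2505, f(7)=7677, f(8)=22917, f(9)=68913, f(10)=206625, f(11)=620037, f(12)=1859997, f(13)=5580153, f(14)=16740345; answer 16740345
Step 2: W1 = 16740345; d = 9; remainder = value at the root: 1*(9)^2 - 2*(9)^1 = (81) + (-18) = 63; answer 63
Step 3: W2 = 63; w = 63; squarings mod 207: 73^1=73, 73^2=154, 73^4=118, 73^8=55, 73^16=127, 73^32=190; 73^63 = 73^1 * 73^2 * 73^4 * 73^8 * 73^16 * 73^32 = 55 (mod 207); answer 55

55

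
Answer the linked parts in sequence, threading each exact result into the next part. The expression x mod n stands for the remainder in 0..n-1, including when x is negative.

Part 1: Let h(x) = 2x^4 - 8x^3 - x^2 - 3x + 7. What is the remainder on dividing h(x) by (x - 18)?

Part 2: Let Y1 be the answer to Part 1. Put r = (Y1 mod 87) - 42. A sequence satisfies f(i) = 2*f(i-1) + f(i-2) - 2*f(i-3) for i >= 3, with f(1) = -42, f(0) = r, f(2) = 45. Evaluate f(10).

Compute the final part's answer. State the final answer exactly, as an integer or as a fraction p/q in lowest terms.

Part 1: remainder = value at the root: 2*(18)^4 - 8*(18)^3 - 1*(18)^2 - 3*(18)^1 + 7 = (209952) + (-46656) + (-324) + (-54) + (7) = 162925; answer 162925
Part 2: Y1 = 162925; r = 19; f(3) = 2*(45) + 1*(-42) - 2*(19) = 10; iterating: f(3)=10, f(4)=149, f(5)=218, f(6)=565, f(7)=1050, f(8)=2229, f(9)=4378, f(10)=8885; answer 8885

8885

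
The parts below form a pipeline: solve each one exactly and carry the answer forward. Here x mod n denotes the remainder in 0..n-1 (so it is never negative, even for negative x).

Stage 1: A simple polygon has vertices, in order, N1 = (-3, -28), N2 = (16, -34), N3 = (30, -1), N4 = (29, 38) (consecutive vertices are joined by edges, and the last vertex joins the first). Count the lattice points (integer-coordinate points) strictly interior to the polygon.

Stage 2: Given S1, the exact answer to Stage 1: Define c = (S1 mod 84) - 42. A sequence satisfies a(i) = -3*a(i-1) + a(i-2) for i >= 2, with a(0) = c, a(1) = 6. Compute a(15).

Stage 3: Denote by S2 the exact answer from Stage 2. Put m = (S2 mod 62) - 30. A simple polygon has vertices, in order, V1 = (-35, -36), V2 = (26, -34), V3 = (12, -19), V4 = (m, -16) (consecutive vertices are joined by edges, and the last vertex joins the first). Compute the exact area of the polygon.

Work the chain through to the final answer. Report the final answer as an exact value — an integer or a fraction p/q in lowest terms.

1101/2

Stage 1: cross terms: (-3*-34 - 16*-28)=550, (16*-1 - 30*-34)=1004, (30*38 - 29*-1)=1169, (29*-28 - -3*38)=-698; twice the area = |2025| = 2025; area = 2025/2; boundary points = 1 + 1 + 1 + 2 = 5; strictly interior points = area - boundary/2 + 1 = 1011; answer 1011
Stage 2: S1 = 1011; c = -39; a(2) = -3*(6) + 1*(-39) = -57; iterating: a(2)=-57, a(3)=177, a(4)=-588, a(5)=1941, a(6)=-6411, a(7)=21174, a(8)=-69933, a(9)=230973, a(10)=-762852, a(11)=2519529, a(12)=-8321439, a(13)=27483846, a(14)=-90772977, a(15)=299802777; answer 299802777
Stage 3: S2 = 299802777; m = 11; cross terms: (-35*-34 - 26*-36)=2126, (26*-19 - 12*-34)=-86, (12*-16 - 11*-19)=17, (11*-36 - -35*-16)=-956; twice the area = |1101| = 1101; area = 1101/2; answer 1101/2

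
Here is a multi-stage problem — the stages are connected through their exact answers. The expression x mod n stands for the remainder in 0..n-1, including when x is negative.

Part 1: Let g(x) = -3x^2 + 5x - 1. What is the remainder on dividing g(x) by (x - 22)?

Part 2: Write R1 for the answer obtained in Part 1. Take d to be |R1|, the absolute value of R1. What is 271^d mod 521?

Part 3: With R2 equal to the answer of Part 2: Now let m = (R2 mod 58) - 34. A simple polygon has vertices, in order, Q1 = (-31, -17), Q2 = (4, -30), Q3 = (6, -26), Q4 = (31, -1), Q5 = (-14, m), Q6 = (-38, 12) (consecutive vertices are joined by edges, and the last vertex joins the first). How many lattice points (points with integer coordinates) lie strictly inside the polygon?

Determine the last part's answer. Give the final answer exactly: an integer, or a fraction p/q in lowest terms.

Part 1: remainder = value at the root: -3*(22)^2 + 5*(22)^1 - 1 = (-1452) + (110) + (-1) = -1343; answer -1343
Part 2: R1 = -1343; d = 1343; squarings mod 521: 271^1=271, 271^2=501, 271^4=400, 271^8=53, 271^16=204, 271^32=457, 271^64=449, 271^128=495, 271^256=155, 271^512=59, 271^1024=355; 271^1343 = 271^1 * 271^2 * 271^4 * 271^8 * 271^16 * 271^32 * 271^256 * 271^1024 = 113 (mod 521); answer 113
Part 3: R2 = 113; m = 21; cross terms: (-31*-30 - 4*-17)=998, (4*-26 - 6*-30)=76, (6*-1 - 31*-26)=800, (31*21 - -14*-1)=637, (-14*12 - -38*21)=630, (-38*-17 - -31*12)=1018; twice the area = |4159| = 4159; area = 4159/2; boundary points = 1 + 2 + 25 + 1 + 3 + 1 = 33; strictly interior points = area - boundary/2 + 1 = 2064; answer 2064

2064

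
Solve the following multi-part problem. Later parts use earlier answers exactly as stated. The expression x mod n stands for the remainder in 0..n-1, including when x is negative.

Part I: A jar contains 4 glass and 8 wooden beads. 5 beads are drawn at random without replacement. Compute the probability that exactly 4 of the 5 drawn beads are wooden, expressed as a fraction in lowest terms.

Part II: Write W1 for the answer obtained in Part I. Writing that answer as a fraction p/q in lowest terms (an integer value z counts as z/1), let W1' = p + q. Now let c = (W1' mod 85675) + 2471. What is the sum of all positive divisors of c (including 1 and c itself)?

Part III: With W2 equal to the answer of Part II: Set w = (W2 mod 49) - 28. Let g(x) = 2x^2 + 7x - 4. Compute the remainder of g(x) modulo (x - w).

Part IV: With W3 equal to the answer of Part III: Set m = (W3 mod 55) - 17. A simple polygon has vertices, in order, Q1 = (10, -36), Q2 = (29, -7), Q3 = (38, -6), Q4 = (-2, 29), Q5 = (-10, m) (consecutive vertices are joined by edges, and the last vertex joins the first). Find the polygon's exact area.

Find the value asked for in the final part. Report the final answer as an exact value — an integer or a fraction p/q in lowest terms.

1307

Part I: total draws C(12,5) = 792; favorable C(8,4)*C(4,1) = 280; P = 35/99; answer 35/99
Part II: W1 = 35/99; threaded value p + q = 134; c = 2605; 2605 = 5 * 521; sigma = (1 + 5) * (1 + 521) = 6 * 522 = 3132; answer 3132
Part III: W2 = 3132; w = 17; remainder = value at the root: 2*(17)^2 + 7*(17)^1 - 4 = (578) + (119) + (-4) = 693; answer 693
Part IV: W3 = 693; m = 16; cross terms: (10*-7 - 29*-36)=974, (29*-6 - 38*-7)=92, (38*29 - -2*-6)=1090, (-2*16 - -10*29)=258, (-10*-36 - 10*16)=200; twice the area = |2614| = 2614; area = 1307; answer 1307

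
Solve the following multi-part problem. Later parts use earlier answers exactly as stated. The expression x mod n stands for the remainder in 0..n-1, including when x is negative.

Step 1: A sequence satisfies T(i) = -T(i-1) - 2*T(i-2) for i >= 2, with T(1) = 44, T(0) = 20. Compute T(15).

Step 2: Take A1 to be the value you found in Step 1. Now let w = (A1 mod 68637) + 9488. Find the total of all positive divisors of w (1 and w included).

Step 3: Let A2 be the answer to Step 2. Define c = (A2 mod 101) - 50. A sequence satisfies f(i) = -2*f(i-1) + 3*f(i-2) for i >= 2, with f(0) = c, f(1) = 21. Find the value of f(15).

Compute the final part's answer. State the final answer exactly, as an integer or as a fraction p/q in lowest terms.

121965705

Step 1: T(2) = -1*(44) - 2*(20) = -84; iterating: T(2)=-84, T(3)=-4, T(4)=172, T(5)=-164, T(6)=-180, T(7)=508, T(8)=-148, T(9)=-868, T(10)=1164, T(11)=572, T(12)=-2900, T(13)=1756, T(14)=4044, T(15)=-7556; answer -7556
Step 2: A1 = -7556; w = 70569; 70569 = 3^2 * 7841; sigma = (1 + 3 + 9) * (1 + 7841) = 13 * 7842 = 101946; answer 101946
Step 3: A2 = 101946; c = -13; f(2) = -2*(21) + 3*(-13) = -81; iterating: f(2)=-81, f(3)=225, f(4)=-693, f(5)=2061, f(6)=-6201, f(7)=18585, f(8)=-55773, f(9)=167301, f(10)=-501921, f(11)=1505745, f(12)=-4517253, f(13)=13551741, f(14)=-40655241, f(15)=121965705; answer 121965705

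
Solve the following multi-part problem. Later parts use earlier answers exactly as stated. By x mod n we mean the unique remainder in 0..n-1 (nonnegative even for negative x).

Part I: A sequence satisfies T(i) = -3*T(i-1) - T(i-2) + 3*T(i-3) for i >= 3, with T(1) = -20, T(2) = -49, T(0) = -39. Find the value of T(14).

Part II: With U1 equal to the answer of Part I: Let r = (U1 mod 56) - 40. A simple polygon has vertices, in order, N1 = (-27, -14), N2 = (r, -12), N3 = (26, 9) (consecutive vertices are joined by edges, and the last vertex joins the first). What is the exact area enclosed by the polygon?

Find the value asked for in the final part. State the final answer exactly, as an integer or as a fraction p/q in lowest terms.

7

Part I: T(3) = -3*(-49) - 1*(-20) + 3*(-39) = 50; iterating: T(3)=50, T(4)=-161, T(5)=286, T(6)=-547, T(7)=872, T(8)=-1211, T(9)=1120, T(10)=467, T(11)=-6154, T(12)=21355, T(13)=-56510, T(14)=129713; answer 129713
Part II: U1 = 129713; r = -23; cross terms: (-27*-12 - -23*-14)=2, (-23*9 - 26*-12)=105, (26*-14 - -27*9)=-121; twice the area = |-14| = 14; area = 7; answer 7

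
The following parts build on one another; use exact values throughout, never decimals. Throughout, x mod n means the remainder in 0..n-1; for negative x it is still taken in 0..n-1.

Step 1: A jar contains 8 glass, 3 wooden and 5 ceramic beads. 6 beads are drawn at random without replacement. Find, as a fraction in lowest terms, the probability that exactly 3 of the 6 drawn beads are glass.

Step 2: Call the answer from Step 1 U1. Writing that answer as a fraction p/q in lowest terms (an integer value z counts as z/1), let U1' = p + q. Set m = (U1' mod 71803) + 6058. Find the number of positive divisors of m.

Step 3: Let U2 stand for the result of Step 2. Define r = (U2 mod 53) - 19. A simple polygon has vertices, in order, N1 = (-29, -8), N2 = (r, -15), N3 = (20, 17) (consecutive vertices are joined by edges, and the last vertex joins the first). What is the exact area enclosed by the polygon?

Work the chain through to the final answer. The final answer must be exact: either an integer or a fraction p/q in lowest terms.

643/2

Step 1: total draws C(16,6) = 8008; favorable C(8,3)*C(8,3) = 3136; P = 56/143; answer 56/143
Step 2: U1 = 56/143; threaded value p + q = 199; m = 6257; 6257 is prime, so its only divisors are 1 and 6257; count = 2; answer 2
Step 3: U2 = 2; r = -17; cross terms: (-29*-15 - -17*-8)=299, (-17*17 - 20*-15)=11, (20*-8 - -29*17)=333; twice the area = |643| = 643; area = 643/2; answer 643/2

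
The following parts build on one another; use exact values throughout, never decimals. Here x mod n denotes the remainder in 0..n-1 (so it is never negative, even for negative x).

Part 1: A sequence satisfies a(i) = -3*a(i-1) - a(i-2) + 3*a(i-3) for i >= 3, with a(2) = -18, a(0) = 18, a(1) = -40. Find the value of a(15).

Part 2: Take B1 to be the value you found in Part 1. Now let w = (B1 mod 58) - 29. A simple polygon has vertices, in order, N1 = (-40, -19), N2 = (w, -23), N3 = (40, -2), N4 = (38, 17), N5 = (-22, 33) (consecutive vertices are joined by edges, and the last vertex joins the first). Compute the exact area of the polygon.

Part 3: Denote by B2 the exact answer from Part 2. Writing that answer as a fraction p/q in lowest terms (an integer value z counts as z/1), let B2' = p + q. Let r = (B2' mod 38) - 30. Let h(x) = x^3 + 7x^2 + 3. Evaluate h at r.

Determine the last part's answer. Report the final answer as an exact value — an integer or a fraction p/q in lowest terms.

Part 1: a(3) = -3*(-18) - 1*(-40) + 3*(18) = 148; iterating: a(3)=148, a(4)=-546, a(5)=1436, a(6)=-3318, a(7)=6880, a(8)=-13014, a(9)=22208, a(10)=-32970, a(11)=37660, a(12)=-13386, a(13)=-96412, a(14)=415602, a(15)=-1190552; answer -1190552
Part 2: B1 = -1190552; w = -15; cross terms: (-40*-23 - -15*-19)=635, (-15*-2 - 40*-23)=950, (40*17 - 38*-2)=756, (38*33 - -22*17)=1628, (-22*-19 - -40*33)=1738; twice the area = |5707| = 5707; area = 5707/2; answer 5707/2
Part 3: B2 = 5707/2; threaded value p + q = 5709; r = -21; 1*(-21)^3 + 7*(-21)^2 + 3 = (-9261) + (3087) + (3) = -6171; answer -6171

-6171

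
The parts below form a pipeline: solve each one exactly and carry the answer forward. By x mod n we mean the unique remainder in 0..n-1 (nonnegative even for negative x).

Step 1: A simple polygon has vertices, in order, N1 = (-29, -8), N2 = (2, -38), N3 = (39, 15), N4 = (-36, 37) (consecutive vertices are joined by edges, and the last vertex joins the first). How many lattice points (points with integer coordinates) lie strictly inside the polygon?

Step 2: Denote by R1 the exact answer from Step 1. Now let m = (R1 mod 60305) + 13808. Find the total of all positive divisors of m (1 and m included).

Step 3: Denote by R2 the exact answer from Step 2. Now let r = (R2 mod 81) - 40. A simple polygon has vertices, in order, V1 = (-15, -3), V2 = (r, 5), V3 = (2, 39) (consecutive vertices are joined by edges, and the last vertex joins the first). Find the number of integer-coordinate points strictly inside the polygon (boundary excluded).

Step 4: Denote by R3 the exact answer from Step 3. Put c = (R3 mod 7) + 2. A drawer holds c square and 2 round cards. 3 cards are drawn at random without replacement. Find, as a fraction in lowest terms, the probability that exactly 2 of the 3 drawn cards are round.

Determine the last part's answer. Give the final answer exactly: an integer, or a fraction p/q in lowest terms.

Step 1: cross terms: (-29*-38 - 2*-8)=1118, (2*15 - 39*-38)=1512, (39*37 - -36*15)=1983, (-36*-8 - -29*37)=1361; twice the area = |5974| = 5974; area = 2987; boundary points = 1 + 1 + 1 + 1 = 4; strictly interior points = area - boundary/2 + 1 = 2986; answer 2986
Step 2: R1 = 2986; m = 16794; 16794 = 2 * 3^3 * 311; sigma = (1 + 2) * (1 + 3 + 9 + 27) * (1 + 311) = 3 * 40 * 312 = 37440; answer 37440
Step 3: R2 = 37440; r = -22; cross terms: (-15*5 - -22*-3)=-141, (-22*39 - 2*5)=-868, (2*-3 - -15*39)=579; twice the area = |-430| = 430; area = 215; boundary points = 1 + 2 + 1 = 4; strictly interior points = area - boundary/2 + 1 = 214; answer 214
Step 4: R3 = 214; c = 6; total draws C(8,3) = 56; favorable C(2,2)*C(6,1) = 6; P = 3/28; answer 3/28

3/28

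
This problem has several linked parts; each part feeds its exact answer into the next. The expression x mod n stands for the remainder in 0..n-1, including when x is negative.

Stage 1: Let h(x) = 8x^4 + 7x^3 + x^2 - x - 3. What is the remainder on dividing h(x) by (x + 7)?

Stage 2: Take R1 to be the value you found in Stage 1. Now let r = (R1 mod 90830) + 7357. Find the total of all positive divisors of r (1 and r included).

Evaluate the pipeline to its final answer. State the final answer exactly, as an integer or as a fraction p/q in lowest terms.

24676

Stage 1: remainder = value at the root: 8*(-7)^4 + 7*(-7)^3 + 1*(-7)^2 - 1*(-7)^1 - 3 = (19208) + (-2401) + (49) + (7) + (-3) = 16860; answer 16860
Stage 2: R1 = 16860; r = 24217; 24217 = 61 * 397; sigma = (1 + 61) * (1 + 397) = 62 * 398 = 24676; answer 24676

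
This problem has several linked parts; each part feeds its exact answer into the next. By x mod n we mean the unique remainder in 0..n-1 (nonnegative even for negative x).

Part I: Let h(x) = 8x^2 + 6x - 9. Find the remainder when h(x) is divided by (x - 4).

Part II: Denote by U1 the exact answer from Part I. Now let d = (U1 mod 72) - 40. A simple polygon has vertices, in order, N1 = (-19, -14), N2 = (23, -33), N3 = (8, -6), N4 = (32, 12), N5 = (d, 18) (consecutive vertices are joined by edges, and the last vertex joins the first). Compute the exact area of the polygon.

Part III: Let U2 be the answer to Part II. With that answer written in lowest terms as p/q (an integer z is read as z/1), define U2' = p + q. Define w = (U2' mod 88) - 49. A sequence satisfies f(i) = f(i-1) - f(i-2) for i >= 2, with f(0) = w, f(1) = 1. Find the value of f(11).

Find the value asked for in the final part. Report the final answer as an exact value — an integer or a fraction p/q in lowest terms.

Part I: remainder = value at the root: 8*(4)^2 + 6*(4)^1 - 9 = (128) + (24) + (-9) = 143; answer 143
Part II: U1 = 143; d = 31; cross terms: (-19*-33 - 23*-14)=949, (23*-6 - 8*-33)=126, (8*12 - 32*-6)=288, (32*18 - 31*12)=204, (31*-14 - -19*18)=-92; twice the area = |1475| = 1475; area = 1475/2; answer 1475/2
Part III: U2 = 1475/2; threaded value p + q = 1477; w = 20; f(2) = 1*(1) - 1*(20) = -19; iterating: f(2)=-19, f(3)=-20, f(4)=-1, f(5)=19, f(6)=20, f(7)=1, f(8)=-19, f(9)=-20, f(10)=-1, f(11)=19; answer 19

19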